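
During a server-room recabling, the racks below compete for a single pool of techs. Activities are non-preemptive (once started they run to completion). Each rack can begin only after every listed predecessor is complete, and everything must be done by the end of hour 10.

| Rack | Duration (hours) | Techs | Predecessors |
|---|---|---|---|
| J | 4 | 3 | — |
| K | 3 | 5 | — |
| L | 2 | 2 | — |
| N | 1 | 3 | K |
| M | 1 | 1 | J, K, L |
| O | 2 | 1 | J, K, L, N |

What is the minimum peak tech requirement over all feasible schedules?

5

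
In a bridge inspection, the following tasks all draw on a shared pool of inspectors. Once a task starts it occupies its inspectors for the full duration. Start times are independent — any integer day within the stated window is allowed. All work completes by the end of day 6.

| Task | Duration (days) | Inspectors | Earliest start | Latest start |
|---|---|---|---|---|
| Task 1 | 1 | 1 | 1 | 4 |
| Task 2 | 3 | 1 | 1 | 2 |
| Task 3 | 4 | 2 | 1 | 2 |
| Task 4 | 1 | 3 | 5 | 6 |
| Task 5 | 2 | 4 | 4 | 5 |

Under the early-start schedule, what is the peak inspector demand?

7

Early-start schedule: Task 1@1, Task 2@1, Task 3@1, Task 4@5, Task 5@4.
Load per day: day 1: 4, day 2: 3, day 3: 3, day 4: 6, day 5: 7, day 6: 0.
Peak is 7.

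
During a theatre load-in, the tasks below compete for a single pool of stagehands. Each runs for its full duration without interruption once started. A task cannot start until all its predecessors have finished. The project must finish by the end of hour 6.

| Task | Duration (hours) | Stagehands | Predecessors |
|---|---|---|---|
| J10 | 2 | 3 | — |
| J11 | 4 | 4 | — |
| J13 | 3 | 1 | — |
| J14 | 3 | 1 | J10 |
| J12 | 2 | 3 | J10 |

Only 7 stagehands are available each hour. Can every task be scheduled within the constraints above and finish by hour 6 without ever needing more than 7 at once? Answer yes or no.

yes

Schedule J10@1, J11@1, J13@3, J14@3, J12@5: h1:7  h2:7  h3:6  h4:6  h5:5  h6:3 — peak 7 ≤ 7.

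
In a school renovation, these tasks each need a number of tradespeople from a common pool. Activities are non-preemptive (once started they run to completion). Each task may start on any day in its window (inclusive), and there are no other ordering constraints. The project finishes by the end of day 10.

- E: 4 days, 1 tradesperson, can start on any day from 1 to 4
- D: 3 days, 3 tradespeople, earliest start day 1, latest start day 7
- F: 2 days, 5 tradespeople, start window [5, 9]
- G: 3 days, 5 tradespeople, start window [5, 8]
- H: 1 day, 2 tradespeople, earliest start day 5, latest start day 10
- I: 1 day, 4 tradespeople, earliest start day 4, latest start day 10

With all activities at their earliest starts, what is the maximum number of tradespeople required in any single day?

12

Early-start schedule: E@1, D@1, F@5, G@5, H@5, I@4.
Load per day: day 1: 4, day 2: 4, day 3: 4, day 4: 5, day 5: 12, day 6: 10, day 7: 5, day 8: 0, day 9: 0, day 10: 0.
Peak is 12.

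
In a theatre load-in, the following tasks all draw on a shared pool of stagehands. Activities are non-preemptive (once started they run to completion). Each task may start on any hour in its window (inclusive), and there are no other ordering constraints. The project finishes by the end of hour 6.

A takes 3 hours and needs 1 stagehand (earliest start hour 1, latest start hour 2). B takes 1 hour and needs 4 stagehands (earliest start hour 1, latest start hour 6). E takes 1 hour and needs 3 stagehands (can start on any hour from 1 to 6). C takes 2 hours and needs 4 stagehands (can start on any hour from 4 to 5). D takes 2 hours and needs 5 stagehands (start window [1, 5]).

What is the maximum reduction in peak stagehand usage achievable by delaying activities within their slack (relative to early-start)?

Early-start peak: h1:13  h2:6  h3:1  h4:4  h5:4  h6:0 ⇒ 13.
Leveled (A@1, B@1, E@2, C@5, D@3): h1:5  h2:4  h3:6  h4:5  h5:4  h6:4 ⇒ 6.
Reduction 13 − 6 = 7.

7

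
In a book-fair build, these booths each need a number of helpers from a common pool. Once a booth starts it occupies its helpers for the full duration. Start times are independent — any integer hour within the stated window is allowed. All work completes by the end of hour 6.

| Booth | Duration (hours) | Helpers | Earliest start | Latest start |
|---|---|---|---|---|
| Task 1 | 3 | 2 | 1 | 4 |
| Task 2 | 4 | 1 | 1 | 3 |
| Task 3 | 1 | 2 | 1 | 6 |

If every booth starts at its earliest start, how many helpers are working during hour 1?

At early start, hour 1 has: Task 1, Task 2, Task 3.
Demand: 2 + 1 + 2 = 5.

5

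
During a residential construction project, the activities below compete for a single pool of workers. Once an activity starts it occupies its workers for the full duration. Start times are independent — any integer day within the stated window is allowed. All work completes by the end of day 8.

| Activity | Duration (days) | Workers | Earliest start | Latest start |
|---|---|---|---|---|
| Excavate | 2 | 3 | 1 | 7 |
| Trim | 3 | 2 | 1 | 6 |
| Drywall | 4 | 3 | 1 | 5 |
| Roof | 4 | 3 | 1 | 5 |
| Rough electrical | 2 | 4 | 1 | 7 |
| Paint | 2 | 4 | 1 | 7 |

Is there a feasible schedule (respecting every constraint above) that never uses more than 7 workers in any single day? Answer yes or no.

The minimum achievable peak is 8; 7 < 8, so no feasible schedule stays within the cap.

no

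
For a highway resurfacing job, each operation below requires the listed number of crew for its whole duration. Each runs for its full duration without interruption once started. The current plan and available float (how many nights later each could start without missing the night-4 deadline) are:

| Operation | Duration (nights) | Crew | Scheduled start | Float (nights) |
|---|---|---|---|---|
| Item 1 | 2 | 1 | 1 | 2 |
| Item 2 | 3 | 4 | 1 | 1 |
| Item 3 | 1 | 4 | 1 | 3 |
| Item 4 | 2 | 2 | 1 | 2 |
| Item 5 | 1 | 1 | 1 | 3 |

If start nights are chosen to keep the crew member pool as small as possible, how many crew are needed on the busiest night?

6

Early-start (Item 1@1, Item 2@1, Item 3@1, Item 4@1, Item 5@1) gives peak 12: n1:12  n2:7  n3:4  n4:0.
Shift Item 3→4, Item 4→3.
Schedule Item 1@1, Item 2@1, Item 3@4, Item 4@3, Item 5@1: n1:6  n2:5  n3:6  n4:6 — peak 6.
Total crew member-nights = 23 over 4 nights ⇒ peak ≥ ⌈23/4⌉ = 6, so 6 is optimal.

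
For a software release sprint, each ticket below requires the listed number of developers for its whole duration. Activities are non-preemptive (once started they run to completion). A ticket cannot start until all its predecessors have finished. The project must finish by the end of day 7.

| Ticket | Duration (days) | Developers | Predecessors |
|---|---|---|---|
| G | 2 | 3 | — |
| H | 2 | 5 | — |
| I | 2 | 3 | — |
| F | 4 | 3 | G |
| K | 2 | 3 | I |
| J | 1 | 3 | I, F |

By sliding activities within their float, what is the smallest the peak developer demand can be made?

8

Early-start (G@1, H@1, I@1, F@3, K@3, J@7) gives peak 11: d1:11  d2:11  d3:6  d4:6  d5:3  d6:3  d7:3.
Shift I→3, K→5.
Schedule G@1, H@1, I@3, F@3, K@5, J@7: d1:8  d2:8  d3:6  d4:6  d5:6  d6:6  d7:3 — peak 8.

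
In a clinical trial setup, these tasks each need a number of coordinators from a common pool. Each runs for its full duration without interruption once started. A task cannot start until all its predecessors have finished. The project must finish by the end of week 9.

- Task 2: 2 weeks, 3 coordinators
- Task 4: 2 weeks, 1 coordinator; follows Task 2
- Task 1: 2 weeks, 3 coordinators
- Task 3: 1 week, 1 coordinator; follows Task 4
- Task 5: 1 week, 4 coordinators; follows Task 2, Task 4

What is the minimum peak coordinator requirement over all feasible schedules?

Early-start (Task 2@1, Task 4@3, Task 1@1, Task 3@5, Task 5@5) gives peak 6: w1:6  w2:6  w3:1  w4:1  w5:5  w6:0  w7:0  w8:0  w9:0.
Shift Task 1→3, Task 5→6.
Schedule Task 2@1, Task 4@3, Task 1@3, Task 3@5, Task 5@6: w1:3  w2:3  w3:4  w4:4  w5:1  w6:4  w7:0  w8:0  w9:0 — peak 4.

4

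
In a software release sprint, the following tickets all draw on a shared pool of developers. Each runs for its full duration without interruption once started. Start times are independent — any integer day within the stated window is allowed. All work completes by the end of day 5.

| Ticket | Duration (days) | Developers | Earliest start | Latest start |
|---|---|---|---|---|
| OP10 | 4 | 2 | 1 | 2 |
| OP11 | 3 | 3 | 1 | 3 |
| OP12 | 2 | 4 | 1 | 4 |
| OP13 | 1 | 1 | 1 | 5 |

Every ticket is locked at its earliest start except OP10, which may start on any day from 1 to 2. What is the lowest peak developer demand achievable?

OP10@1: d1:10  d2:9  d3:5  d4:2  d5:0 → peak 10
OP10@2: d1:8  d2:9  d3:5  d4:2  d5:2 → peak 9
Best is OP10@2, peak 9.

9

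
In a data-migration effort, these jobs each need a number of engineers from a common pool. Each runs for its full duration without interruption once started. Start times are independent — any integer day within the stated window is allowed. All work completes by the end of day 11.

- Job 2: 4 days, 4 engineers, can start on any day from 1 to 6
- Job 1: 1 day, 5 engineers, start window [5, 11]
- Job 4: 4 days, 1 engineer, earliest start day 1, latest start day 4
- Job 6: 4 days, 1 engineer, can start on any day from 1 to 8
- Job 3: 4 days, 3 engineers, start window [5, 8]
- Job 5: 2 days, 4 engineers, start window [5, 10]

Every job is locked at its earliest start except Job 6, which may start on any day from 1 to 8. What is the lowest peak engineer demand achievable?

Job 6@1: d1:6  d2:6  d3:6  d4:6  d5:12  d6:7  d7:3  d8:3  d9:0  d10:0  d11:0 → peak 12
Job 6@2: d1:5  d2:6  d3:6  d4:6  d5:13  d6:7  d7:3  d8:3  d9:0  d10:0  d11:0 → peak 13
Job 6@3: d1:5  d2:5  d3:6  d4:6  d5:13  d6:8  d7:3  d8:3  d9:0  d10:0  d11:0 → peak 13
Job 6@4: d1:5  d2:5  d3:5  d4:6  d5:13  d6:8  d7:4  d8:3  d9:0  d10:0  d11:0 → peak 13
Job 6@5: d1:5  d2:5  d3:5  d4:5  d5:13  d6:8  d7:4  d8:4  d9:0  d10:0  d11:0 → peak 13
Job 6@6: d1:5  d2:5  d3:5  d4:5  d5:12  d6:8  d7:4  d8:4  d9:1  d10:0  d11:0 → peak 12
Job 6@7: d1:5  d2:5  d3:5  d4:5  d5:12  d6:7  d7:4  d8:4  d9:1  d10:1  d11:0 → peak 12
Job 6@8: d1:5  d2:5  d3:5  d4:5  d5:12  d6:7  d7:3  d8:4  d9:1  d10:1  d11:1 → peak 12
Best is Job 6@1, peak 12.

12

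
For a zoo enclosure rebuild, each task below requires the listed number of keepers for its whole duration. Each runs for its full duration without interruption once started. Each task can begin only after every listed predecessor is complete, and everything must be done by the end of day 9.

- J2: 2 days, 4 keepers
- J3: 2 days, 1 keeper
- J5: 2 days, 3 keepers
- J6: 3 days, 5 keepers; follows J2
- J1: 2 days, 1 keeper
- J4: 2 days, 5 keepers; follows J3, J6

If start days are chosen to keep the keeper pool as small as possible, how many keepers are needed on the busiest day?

Early-start (J2@1, J3@1, J5@1, J6@3, J1@1, J4@6) gives peak 9: d1:9  d2:9  d3:5  d4:5  d5:5  d6:5  d7:5  d8:0  d9:0.
Shift J5→3, J6→5, J1→3, J4→8.
Schedule J2@1, J3@1, J5@3, J6@5, J1@3, J4@8: d1:5  d2:5  d3:4  d4:4  d5:5  d6:5  d7:5  d8:5  d9:5 — peak 5.
Total keeper-days = 43 over 9 days ⇒ peak ≥ ⌈43/9⌉ = 5, so 5 is optimal.

5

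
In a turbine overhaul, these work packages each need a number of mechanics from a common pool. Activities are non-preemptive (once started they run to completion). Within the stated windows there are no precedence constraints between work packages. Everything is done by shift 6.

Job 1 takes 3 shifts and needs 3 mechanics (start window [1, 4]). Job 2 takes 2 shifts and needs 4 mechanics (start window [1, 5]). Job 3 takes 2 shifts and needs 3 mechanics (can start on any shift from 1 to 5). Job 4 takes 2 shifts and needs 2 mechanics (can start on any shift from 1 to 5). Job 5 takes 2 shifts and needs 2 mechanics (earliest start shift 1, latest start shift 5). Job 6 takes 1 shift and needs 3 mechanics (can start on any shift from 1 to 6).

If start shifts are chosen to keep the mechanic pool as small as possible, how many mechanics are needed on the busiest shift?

Early-start (Job 1@1, Job 2@1, Job 3@1, Job 4@1, Job 5@1, Job 6@1) gives peak 17: s1:17  s2:14  s3:3  s4:0  s5:0  s6:0.
Shift Job 2→4, Job 4→3, Job 5→5, Job 6→6.
Schedule Job 1@1, Job 2@4, Job 3@1, Job 4@3, Job 5@5, Job 6@6: s1:6  s2:6  s3:5  s4:6  s5:6  s6:5 — peak 6.
Total mechanic-shifts = 34 over 6 shifts ⇒ peak ≥ ⌈34/6⌉ = 6, so 6 is optimal.

6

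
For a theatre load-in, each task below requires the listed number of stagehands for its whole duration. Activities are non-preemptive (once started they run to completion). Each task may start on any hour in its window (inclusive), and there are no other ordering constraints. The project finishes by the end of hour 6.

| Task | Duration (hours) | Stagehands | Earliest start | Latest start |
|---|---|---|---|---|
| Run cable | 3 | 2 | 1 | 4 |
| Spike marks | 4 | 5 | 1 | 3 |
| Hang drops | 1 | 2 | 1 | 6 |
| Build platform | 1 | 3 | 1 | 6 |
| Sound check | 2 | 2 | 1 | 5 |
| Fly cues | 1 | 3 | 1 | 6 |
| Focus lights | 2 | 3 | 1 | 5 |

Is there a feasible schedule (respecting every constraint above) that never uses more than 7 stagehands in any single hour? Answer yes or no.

no

Total stagehand-hours = 44; over 6 hours the average is 44/6 > 7, so some hour must exceed 7.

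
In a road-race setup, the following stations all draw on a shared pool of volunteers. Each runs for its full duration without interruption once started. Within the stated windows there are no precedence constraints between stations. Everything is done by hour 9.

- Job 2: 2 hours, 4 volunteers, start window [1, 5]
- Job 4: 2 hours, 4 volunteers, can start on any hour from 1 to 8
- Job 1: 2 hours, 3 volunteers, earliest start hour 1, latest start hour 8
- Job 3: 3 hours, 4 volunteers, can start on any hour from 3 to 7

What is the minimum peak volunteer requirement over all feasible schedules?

4

Early-start (Job 2@1, Job 4@1, Job 1@1, Job 3@3) gives peak 11: h1:11  h2:11  h3:4  h4:4  h5:4  h6:0  h7:0  h8:0  h9:0.
Shift Job 4→3, Job 1→5, Job 3→7.
Schedule Job 2@1, Job 4@3, Job 1@5, Job 3@7: h1:4  h2:4  h3:4  h4:4  h5:3  h6:3  h7:4  h8:4  h9:4 — peak 4.
Total volunteer-hours = 34 over 9 hours ⇒ peak ≥ ⌈34/9⌉ = 4, so 4 is optimal.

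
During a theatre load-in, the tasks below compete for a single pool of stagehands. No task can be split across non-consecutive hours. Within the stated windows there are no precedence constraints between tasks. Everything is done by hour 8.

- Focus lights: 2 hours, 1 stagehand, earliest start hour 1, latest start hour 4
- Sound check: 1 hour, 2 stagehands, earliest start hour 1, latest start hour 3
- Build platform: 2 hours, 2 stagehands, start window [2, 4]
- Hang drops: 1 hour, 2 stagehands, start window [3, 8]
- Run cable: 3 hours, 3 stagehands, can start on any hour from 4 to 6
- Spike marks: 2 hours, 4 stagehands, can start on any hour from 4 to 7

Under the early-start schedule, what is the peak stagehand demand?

7

Early-start schedule: Focus lights@1, Sound check@1, Build platform@2, Hang drops@3, Run cable@4, Spike marks@4.
Load per hour: hour 1: 3, hour 2: 3, hour 3: 4, hour 4: 7, hour 5: 7, hour 6: 3, hour 7: 0, hour 8: 0.
Peak is 7.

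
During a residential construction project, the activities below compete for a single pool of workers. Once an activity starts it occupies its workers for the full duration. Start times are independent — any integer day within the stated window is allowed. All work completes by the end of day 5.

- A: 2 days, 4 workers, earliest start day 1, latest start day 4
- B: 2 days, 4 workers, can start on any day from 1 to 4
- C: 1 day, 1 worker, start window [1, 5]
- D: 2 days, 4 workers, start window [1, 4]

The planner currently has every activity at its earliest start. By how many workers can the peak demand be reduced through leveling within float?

Early-start peak: d1:13  d2:12  d3:0  d4:0  d5:0 ⇒ 13.
Leveled (A@1, B@1, C@3, D@3): d1:8  d2:8  d3:5  d4:4  d5:0 ⇒ 8.
Reduction 13 − 8 = 5.

5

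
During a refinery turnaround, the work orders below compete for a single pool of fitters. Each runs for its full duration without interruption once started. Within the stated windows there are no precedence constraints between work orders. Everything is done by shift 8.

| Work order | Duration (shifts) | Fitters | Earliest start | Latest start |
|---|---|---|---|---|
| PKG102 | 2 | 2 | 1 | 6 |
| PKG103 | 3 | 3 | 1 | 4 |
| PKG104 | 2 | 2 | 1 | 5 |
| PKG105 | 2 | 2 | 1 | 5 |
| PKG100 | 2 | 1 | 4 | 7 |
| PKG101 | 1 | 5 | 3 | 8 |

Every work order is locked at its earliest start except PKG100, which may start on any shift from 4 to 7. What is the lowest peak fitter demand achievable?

PKG100@4: s1:9  s2:9  s3:8  s4:1  s5:1  s6:0  s7:0  s8:0 → peak 9
PKG100@5: s1:9  s2:9  s3:8  s4:0  s5:1  s6:1  s7:0  s8:0 → peak 9
PKG100@6: s1:9  s2:9  s3:8  s4:0  s5:0  s6:1  s7:1  s8:0 → peak 9
PKG100@7: s1:9  s2:9  s3:8  s4:0  s5:0  s6:0  s7:1  s8:1 → peak 9
Best is PKG100@4, peak 9.

9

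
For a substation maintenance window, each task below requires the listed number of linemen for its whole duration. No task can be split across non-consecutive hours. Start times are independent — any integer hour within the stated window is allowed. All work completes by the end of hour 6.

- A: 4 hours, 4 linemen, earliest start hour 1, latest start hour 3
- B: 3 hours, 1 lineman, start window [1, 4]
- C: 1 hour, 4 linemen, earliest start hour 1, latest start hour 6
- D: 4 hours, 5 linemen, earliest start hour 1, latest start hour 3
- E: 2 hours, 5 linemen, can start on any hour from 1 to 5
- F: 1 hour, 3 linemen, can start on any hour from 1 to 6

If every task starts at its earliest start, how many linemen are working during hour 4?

9

At early start, hour 4 has: A, D.
Demand: 4 + 5 = 9.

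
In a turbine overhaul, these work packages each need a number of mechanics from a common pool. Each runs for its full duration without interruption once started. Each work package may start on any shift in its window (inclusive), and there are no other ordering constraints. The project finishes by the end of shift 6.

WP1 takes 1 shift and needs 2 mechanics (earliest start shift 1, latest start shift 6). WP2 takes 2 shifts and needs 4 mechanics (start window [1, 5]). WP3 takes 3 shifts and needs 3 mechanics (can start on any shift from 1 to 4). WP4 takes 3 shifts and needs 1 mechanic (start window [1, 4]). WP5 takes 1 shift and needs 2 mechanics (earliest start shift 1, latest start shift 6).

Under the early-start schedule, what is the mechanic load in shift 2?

At early start, shift 2 has: WP2, WP3, WP4.
Demand: 4 + 3 + 1 = 8.

8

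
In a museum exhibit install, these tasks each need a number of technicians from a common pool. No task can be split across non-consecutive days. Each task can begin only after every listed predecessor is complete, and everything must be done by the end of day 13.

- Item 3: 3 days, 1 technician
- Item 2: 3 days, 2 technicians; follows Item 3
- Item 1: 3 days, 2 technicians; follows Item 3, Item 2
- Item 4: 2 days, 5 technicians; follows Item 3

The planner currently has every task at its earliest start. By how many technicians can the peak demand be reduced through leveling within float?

2

Early-start peak: d1:1  d2:1  d3:1  d4:7  d5:7  d6:2  d7:2  d8:2  d9:2  d10:0  d11:0  d12:0  d13:0 ⇒ 7.
Leveled (Item 3@1, Item 2@4, Item 1@7, Item 4@10): d1:1  d2:1  d3:1  d4:2  d5:2  d6:2  d7:2  d8:2  d9:2  d10:5  d11:5  d12:0  d13:0 ⇒ 5.
Reduction 7 − 5 = 2.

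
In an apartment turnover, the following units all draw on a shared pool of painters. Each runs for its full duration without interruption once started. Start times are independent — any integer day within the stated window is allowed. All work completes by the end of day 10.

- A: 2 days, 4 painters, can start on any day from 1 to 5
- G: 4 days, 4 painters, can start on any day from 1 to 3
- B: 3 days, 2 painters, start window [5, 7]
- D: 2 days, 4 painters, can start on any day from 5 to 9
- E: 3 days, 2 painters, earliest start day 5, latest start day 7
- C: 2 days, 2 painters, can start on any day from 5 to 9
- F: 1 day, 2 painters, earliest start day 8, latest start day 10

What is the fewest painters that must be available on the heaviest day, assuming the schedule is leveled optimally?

6

Early-start (A@1, G@1, B@5, D@5, E@5, C@5, F@8) gives peak 10: d1:8  d2:8  d3:4  d4:4  d5:10  d6:10  d7:4  d8:2  d9:0  d10:0.
Shift G→3, D→9, E→7, C→7.
Schedule A@1, G@3, B@5, D@9, E@7, C@7, F@8: d1:4  d2:4  d3:4  d4:4  d5:6  d6:6  d7:6  d8:6  d9:6  d10:4 — peak 6.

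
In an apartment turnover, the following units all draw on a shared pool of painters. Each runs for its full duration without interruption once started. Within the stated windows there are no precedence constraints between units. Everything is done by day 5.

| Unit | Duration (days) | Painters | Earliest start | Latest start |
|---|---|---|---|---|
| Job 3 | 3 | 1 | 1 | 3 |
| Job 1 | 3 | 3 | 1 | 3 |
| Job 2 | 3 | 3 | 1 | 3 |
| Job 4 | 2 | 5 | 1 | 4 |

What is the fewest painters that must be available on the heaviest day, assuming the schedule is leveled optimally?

Early-start (Job 3@1, Job 1@1, Job 2@1, Job 4@1) gives peak 12: d1:12  d2:12  d3:7  d4:0  d5:0.
Shift Job 4→4.
Schedule Job 3@1, Job 1@1, Job 2@1, Job 4@4: d1:7  d2:7  d3:7  d4:5  d5:5 — peak 7.
Total painter-days = 31 over 5 days ⇒ peak ≥ ⌈31/5⌉ = 7, so 7 is optimal.

7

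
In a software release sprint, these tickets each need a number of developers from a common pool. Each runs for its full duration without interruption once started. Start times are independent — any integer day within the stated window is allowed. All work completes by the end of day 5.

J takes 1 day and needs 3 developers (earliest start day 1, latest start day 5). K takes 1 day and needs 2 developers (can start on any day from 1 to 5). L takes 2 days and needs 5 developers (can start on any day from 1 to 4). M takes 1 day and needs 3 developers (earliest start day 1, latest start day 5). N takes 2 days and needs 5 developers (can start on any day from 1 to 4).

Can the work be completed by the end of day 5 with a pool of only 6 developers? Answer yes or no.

The minimum achievable peak is 7; 6 < 7, so no feasible schedule stays within the cap.

no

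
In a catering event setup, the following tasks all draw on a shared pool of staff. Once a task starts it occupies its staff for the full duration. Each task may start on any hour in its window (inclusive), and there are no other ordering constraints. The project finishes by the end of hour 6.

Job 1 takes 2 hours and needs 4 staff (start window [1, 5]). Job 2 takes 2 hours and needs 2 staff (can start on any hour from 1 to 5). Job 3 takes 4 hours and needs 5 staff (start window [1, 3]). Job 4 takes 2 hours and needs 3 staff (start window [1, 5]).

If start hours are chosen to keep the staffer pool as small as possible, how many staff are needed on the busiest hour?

7

Early-start (Job 1@1, Job 2@1, Job 3@1, Job 4@1) gives peak 14: h1:14  h2:14  h3:5  h4:5  h5:0  h6:0.
Shift Job 2→3, Job 3→3.
Schedule Job 1@1, Job 2@3, Job 3@3, Job 4@1: h1:7  h2:7  h3:7  h4:7  h5:5  h6:5 — peak 7.
Total staffer-hours = 38 over 6 hours ⇒ peak ≥ ⌈38/6⌉ = 7, so 7 is optimal.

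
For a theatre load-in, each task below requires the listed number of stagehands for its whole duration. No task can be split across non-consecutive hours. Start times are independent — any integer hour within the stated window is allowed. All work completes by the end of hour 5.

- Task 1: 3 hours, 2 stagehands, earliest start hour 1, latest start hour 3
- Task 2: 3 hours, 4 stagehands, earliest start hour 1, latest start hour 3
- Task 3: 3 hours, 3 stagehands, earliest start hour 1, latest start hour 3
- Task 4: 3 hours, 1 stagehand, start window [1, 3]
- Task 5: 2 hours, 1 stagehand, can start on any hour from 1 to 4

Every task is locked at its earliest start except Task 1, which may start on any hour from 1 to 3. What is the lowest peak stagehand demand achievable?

Task 1@1: h1:11  h2:11  h3:10  h4:0  h5:0 → peak 11
Task 1@2: h1:9  h2:11  h3:10  h4:2  h5:0 → peak 11
Task 1@3: h1:9  h2:9  h3:10  h4:2  h5:2 → peak 10
Best is Task 1@3, peak 10.

10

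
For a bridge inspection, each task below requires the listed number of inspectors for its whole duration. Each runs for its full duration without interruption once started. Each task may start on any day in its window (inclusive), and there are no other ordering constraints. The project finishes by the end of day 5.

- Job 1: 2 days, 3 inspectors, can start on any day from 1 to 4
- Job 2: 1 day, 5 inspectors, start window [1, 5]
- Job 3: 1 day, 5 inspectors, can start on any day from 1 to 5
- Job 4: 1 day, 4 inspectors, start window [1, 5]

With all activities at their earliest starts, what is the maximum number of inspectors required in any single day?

17

Early-start schedule: Job 1@1, Job 2@1, Job 3@1, Job 4@1.
Load per day: day 1: 17, day 2: 3, day 3: 0, day 4: 0, day 5: 0.
Peak is 17.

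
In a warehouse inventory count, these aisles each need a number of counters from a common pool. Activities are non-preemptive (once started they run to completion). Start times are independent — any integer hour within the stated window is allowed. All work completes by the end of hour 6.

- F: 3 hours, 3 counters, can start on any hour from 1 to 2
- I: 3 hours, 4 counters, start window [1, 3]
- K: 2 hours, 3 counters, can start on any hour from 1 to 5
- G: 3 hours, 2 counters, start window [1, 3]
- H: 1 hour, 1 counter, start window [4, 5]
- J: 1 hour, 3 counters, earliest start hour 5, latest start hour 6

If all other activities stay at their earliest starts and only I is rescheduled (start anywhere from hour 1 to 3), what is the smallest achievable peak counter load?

9

I@1: h1:12  h2:12  h3:9  h4:1  h5:3  h6:0 → peak 12
I@2: h1:8  h2:12  h3:9  h4:5  h5:3  h6:0 → peak 12
I@3: h1:8  h2:8  h3:9  h4:5  h5:7  h6:0 → peak 9
Best is I@3, peak 9.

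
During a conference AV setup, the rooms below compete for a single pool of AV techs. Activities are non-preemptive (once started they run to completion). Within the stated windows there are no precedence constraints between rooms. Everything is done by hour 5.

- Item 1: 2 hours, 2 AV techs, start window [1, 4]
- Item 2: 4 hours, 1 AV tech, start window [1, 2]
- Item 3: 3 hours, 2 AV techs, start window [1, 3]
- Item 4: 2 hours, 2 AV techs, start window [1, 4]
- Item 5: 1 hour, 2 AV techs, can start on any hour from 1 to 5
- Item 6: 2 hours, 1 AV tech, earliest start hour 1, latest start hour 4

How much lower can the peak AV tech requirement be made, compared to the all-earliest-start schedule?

Early-start peak: h1:10  h2:8  h3:3  h4:1  h5:0 ⇒ 10.
Leveled (Item 1@1, Item 2@1, Item 3@1, Item 4@3, Item 5@5, Item 6@4): h1:5  h2:5  h3:5  h4:4  h5:3 ⇒ 5.
Reduction 10 − 5 = 5.

5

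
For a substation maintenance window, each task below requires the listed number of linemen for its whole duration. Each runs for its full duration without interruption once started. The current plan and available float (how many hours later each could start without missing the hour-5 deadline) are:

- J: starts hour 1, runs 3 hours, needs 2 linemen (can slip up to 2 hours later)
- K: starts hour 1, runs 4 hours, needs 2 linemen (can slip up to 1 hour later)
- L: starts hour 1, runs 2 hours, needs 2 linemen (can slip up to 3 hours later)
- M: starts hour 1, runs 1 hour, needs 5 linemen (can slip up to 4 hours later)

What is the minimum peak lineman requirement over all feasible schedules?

6

Early-start (J@1, K@1, L@1, M@1) gives peak 11: h1:11  h2:6  h3:4  h4:2  h5:0.
Shift M→5.
Schedule J@1, K@1, L@1, M@5: h1:6  h2:6  h3:4  h4:2  h5:5 — peak 6.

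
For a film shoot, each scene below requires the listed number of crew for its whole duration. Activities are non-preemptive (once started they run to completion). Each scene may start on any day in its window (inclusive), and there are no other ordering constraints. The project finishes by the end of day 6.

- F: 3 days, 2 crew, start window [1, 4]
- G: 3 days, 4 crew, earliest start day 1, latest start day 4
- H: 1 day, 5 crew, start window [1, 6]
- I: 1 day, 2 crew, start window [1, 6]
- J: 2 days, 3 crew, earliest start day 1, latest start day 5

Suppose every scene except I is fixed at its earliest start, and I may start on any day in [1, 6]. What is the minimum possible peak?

I@1: d1:16  d2:9  d3:6  d4:0  d5:0  d6:0 → peak 16
I@2: d1:14  d2:11  d3:6  d4:0  d5:0  d6:0 → peak 14
I@3: d1:14  d2:9  d3:8  d4:0  d5:0  d6:0 → peak 14
I@4: d1:14  d2:9  d3:6  d4:2  d5:0  d6:0 → peak 14
I@5: d1:14  d2:9  d3:6  d4:0  d5:2  d6:0 → peak 14
I@6: d1:14  d2:9  d3:6  d4:0  d5:0  d6:2 → peak 14
Best is I@2, peak 14.

14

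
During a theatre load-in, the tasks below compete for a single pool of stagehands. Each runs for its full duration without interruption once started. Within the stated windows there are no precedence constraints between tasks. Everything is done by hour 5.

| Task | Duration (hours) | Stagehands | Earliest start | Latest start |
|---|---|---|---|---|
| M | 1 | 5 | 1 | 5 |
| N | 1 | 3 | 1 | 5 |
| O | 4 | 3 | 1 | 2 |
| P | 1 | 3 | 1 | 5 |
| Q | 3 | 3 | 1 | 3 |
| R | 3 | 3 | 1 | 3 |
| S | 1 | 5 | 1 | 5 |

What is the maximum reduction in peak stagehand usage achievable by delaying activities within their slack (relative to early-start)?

15

Early-start peak: h1:25  h2:9  h3:9  h4:3  h5:0 ⇒ 25.
Leveled (M@1, N@2, O@2, P@2, Q@3, R@3, S@1): h1:10  h2:9  h3:9  h4:9  h5:9 ⇒ 10.
Reduction 25 − 10 = 15.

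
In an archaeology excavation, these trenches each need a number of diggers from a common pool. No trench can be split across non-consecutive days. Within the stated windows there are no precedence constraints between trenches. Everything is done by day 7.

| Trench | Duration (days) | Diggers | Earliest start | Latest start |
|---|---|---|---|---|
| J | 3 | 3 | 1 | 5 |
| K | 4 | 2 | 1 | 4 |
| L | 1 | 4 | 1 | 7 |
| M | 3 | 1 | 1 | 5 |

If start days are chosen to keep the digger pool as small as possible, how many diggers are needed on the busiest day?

Early-start (J@1, K@1, L@1, M@1) gives peak 10: d1:10  d2:6  d3:6  d4:2  d5:0  d6:0  d7:0.
Shift L→5, M→4.
Schedule J@1, K@1, L@5, M@4: d1:5  d2:5  d3:5  d4:3  d5:5  d6:1  d7:0 — peak 5.

5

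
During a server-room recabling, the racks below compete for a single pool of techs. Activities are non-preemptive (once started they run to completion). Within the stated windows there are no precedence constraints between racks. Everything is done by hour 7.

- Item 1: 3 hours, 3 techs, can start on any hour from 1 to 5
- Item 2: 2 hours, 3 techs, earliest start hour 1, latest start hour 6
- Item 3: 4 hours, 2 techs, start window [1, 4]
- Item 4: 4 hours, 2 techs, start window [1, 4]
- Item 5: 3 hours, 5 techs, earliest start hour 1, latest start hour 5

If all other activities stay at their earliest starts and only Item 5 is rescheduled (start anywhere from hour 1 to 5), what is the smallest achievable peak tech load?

10

Item 5@1: h1:15  h2:15  h3:12  h4:4  h5:0  h6:0  h7:0 → peak 15
Item 5@2: h1:10  h2:15  h3:12  h4:9  h5:0  h6:0  h7:0 → peak 15
Item 5@3: h1:10  h2:10  h3:12  h4:9  h5:5  h6:0  h7:0 → peak 12
Item 5@4: h1:10  h2:10  h3:7  h4:9  h5:5  h6:5  h7:0 → peak 10
Item 5@5: h1:10  h2:10  h3:7  h4:4  h5:5  h6:5  h7:5 → peak 10
Best is Item 5@4, peak 10.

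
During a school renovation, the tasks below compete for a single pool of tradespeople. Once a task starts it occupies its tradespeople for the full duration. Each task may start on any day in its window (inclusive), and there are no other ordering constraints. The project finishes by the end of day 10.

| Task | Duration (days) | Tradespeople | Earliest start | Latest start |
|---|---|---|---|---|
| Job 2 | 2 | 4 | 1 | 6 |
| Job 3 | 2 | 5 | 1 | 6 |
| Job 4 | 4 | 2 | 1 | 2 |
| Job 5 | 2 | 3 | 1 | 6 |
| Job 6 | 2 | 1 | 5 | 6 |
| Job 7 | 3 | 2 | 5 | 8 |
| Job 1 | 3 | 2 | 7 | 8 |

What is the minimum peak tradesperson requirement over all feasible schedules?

6

Early-start (Job 2@1, Job 3@1, Job 4@1, Job 5@1, Job 6@5, Job 7@5, Job 1@7) gives peak 14: d1:14  d2:14  d3:2  d4:2  d5:3  d6:3  d7:4  d8:2  d9:2  d10:0.
Shift Job 3→5, Job 5→3, Job 7→7.
Schedule Job 2@1, Job 3@5, Job 4@1, Job 5@3, Job 6@5, Job 7@7, Job 1@7: d1:6  d2:6  d3:5  d4:5  d5:6  d6:6  d7:4  d8:4  d9:4  d10:0 — peak 6.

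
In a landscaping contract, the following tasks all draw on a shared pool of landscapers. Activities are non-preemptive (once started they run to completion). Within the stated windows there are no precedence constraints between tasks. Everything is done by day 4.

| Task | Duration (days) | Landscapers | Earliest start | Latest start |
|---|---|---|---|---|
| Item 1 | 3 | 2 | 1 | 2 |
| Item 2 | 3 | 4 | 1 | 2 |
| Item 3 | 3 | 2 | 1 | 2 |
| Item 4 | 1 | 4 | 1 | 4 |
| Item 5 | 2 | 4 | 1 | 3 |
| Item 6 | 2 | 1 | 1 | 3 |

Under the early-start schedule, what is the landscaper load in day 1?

17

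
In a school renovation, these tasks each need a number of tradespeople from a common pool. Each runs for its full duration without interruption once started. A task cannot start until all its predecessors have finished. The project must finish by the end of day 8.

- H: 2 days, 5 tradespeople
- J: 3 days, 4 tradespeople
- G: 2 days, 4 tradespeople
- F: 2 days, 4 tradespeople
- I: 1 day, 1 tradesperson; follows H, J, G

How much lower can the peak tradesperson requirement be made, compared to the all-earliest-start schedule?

9

Early-start peak: d1:17  d2:17  d3:4  d4:1  d5:0  d6:0  d7:0  d8:0 ⇒ 17.
Leveled (H@1, J@3, G@3, F@5, I@6): d1:5  d2:5  d3:8  d4:8  d5:8  d6:5  d7:0  d8:0 ⇒ 8.
Reduction 17 − 8 = 9.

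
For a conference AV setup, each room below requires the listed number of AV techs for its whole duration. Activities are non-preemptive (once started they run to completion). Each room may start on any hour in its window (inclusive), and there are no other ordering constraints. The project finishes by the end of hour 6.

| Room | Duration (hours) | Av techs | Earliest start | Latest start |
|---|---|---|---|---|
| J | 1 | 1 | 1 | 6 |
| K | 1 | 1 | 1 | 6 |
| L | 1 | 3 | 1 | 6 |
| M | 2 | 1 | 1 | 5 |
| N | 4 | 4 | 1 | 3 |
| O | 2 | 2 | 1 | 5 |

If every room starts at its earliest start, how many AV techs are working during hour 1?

At early start, hour 1 has: J, K, L, M, N, O.
Demand: 1 + 1 + 3 + 1 + 4 + 2 = 12.

12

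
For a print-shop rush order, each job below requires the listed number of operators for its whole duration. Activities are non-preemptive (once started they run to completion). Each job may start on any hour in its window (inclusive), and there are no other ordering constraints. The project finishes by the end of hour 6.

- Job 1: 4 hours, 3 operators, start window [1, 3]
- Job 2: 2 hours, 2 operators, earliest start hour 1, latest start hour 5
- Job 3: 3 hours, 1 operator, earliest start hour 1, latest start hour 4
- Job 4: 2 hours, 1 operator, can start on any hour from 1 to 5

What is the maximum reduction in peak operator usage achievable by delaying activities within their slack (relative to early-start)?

3

Early-start peak: h1:7  h2:7  h3:4  h4:3  h5:0  h6:0 ⇒ 7.
Leveled (Job 1@1, Job 2@5, Job 3@1, Job 4@4): h1:4  h2:4  h3:4  h4:4  h5:3  h6:2 ⇒ 4.
Reduction 7 − 4 = 3.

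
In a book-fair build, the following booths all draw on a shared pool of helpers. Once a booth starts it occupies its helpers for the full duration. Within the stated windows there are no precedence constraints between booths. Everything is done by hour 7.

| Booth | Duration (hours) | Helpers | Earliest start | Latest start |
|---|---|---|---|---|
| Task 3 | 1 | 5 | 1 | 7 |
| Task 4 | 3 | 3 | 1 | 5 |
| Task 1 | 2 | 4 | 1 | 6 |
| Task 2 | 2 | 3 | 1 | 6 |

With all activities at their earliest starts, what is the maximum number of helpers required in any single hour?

Early-start schedule: Task 3@1, Task 4@1, Task 1@1, Task 2@1.
Load per hour: hour 1: 15, hour 2: 10, hour 3: 3, hour 4: 0, hour 5: 0, hour 6: 0, hour 7: 0.
Peak is 15.

15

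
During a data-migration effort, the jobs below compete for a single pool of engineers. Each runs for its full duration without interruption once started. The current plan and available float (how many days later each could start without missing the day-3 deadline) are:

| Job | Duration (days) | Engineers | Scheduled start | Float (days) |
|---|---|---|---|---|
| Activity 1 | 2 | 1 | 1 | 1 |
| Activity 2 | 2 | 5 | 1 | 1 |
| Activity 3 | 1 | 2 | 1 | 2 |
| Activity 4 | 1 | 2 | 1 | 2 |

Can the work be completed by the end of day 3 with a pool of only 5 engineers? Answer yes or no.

no

Total engineer-days = 16; over 3 days the average is 16/3 > 5, so some day must exceed 5.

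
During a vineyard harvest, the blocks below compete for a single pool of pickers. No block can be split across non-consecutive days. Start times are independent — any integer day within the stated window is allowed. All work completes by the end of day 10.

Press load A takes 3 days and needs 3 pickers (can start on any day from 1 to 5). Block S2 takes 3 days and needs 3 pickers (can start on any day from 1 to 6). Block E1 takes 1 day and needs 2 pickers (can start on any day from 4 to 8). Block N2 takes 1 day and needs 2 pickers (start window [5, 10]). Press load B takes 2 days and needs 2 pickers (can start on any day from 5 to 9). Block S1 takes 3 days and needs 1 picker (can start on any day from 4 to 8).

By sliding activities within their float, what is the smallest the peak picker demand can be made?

3

Early-start (Press load A@1, Block S2@1, Block E1@4, Block N2@5, Press load B@5, Block S1@4) gives peak 6: d1:6  d2:6  d3:6  d4:3  d5:5  d6:3  d7:0  d8:0  d9:0  d10:0.
Shift Block S2→4, Block E1→7, Block N2→8, Press load B→9, Block S1→7.
Schedule Press load A@1, Block S2@4, Block E1@7, Block N2@8, Press load B@9, Block S1@7: d1:3  d2:3  d3:3  d4:3  d5:3  d6:3  d7:3  d8:3  d9:3  d10:2 — peak 3.
Total picker-days = 29 over 10 days ⇒ peak ≥ ⌈29/10⌉ = 3, so 3 is optimal.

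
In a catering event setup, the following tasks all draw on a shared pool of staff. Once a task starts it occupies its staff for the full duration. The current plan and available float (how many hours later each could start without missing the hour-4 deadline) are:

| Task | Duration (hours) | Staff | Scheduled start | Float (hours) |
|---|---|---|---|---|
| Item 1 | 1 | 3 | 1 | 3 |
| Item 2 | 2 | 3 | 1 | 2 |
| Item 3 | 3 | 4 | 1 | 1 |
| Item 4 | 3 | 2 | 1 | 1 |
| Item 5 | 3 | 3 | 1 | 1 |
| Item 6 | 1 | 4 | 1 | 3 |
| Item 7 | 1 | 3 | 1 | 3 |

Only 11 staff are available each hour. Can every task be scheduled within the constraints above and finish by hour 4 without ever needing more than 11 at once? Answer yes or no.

The minimum achievable peak is 12; 11 < 12, so no feasible schedule stays within the cap.

no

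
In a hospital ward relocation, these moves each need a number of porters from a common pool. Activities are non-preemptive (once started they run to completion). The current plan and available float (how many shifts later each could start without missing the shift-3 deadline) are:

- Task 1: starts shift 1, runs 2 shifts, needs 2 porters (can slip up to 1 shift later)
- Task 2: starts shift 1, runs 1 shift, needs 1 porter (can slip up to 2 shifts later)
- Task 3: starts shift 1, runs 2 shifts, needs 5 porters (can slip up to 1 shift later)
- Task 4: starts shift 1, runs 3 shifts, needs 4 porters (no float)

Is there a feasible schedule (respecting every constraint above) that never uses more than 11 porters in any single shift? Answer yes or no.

yes

Schedule Task 1@1, Task 2@1, Task 3@2, Task 4@1: s1:7  s2:11  s3:9 — peak 11 ≤ 11.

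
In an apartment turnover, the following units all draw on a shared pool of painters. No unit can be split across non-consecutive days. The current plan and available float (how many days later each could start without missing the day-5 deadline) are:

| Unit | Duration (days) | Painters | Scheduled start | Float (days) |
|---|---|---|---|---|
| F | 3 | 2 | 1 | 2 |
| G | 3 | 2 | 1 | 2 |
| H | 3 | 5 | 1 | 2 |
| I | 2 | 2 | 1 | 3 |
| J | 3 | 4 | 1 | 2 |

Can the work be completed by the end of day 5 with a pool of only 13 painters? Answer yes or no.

yes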